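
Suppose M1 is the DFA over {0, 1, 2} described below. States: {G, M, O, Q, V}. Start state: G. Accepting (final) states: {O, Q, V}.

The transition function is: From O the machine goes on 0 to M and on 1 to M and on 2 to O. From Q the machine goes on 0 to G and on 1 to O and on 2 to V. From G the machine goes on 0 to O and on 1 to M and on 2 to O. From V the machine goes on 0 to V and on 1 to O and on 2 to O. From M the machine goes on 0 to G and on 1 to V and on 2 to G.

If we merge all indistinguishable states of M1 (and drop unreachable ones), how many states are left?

States {Q} cannot be reached from the start state, so discard them.
Initial partition by acceptance: {O,V} | {G,M}.
Split {O,V} by δ(·,0) → {O} and {V}.
Split {G,M} by δ(·,0) → {G} and {M}.
No further refinement is possible. Final partition (4 blocks): {O} | {G} | {V} | {M}.

4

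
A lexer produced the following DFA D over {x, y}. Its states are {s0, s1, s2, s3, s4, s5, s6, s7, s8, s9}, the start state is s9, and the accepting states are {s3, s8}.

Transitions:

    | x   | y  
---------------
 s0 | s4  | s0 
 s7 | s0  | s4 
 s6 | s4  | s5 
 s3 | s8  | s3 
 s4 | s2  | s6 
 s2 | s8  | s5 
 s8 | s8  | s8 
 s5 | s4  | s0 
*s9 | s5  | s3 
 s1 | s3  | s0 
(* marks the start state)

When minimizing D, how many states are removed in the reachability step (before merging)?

2

Starting at s9 and following transitions, the reachable set is {s0, s2, s3, s4, s5, s6, s8, s9}. That leaves s1, s7 unreachable — 2 in total.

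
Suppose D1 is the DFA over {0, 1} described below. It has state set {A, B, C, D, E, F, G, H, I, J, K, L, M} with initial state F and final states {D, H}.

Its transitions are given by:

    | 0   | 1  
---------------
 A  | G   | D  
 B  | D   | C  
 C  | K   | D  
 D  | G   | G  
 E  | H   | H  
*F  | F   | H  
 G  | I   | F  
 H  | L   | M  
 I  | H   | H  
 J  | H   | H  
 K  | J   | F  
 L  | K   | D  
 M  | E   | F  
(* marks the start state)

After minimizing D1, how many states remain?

States {A,B,C} cannot be reached from the start state, so discard them.
P0 = {D,H} | {E,F,G,I,J,K,L,M}.
On input 0, block {E,F,G,I,J,K,L,M} splits into {F,G,K,L,M} and {E,I,J}.
Split {F,G,K,L,M} by δ(·,0) → {G,K,M} and {F,L}.
Refine {D,H} on symbol 0: members go to different blocks, giving {D} and {H}.
On input 0, block {F,L} splits into {F} and {L}.
No further refinement is possible. Final partition (6 blocks): {D} | {G,K,M} | {E,I,J} | {F} | {H} | {L}.

6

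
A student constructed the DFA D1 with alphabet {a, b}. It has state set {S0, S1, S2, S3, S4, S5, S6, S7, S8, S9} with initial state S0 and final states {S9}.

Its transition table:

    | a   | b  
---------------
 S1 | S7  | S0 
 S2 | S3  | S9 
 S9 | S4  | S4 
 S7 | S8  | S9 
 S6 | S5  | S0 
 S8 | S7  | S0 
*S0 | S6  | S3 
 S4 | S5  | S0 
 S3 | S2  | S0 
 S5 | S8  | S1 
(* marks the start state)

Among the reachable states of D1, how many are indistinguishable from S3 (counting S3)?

All states are reachable from the start state.
Initial partition by acceptance: {S9} | {S0,S1,S2,S3,S4,S5,S6,S7,S8}.
Refine {S0,S1,S2,S3,S4,S5,S6,S7,S8} on symbol b: members go to different blocks, giving {S0,S1,S3,S4,S5,S6,S8} and {S2,S7}.
Split {S0,S1,S3,S4,S5,S6,S8} by δ(·,a) → {S0,S4,S5,S6} and {S1,S3,S8}.
Refine {S0,S4,S5,S6} on symbol a: members go to different blocks, giving {S0,S4,S6} and {S5}.
Refine {S0,S4,S6} on symbol a: members go to different blocks, giving {S4,S6} and {S0}.
The partition is now stable with 6 blocks: {S9} | {S4,S6} | {S2,S7} | {S1,S3,S8} | {S5} | {S0}.
The equivalence class containing S3 is {S1,S3,S8}, of size 3.

3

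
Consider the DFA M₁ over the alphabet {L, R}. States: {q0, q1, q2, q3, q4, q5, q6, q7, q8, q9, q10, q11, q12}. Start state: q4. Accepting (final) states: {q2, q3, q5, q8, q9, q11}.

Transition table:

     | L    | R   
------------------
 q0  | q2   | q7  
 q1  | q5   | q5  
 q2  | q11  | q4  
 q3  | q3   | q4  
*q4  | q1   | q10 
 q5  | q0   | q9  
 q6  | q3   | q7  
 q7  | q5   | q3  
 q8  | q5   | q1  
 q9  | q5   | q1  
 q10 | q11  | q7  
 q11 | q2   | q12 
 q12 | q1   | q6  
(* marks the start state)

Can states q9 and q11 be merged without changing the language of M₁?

No

States {q8} cannot be reached from the start state, so discard them.
Start with accepting vs non-accepting: {q2,q3,q5,q9,q11} | {q0,q1,q4,q6,q7,q10,q12}.
On input L, block {q2,q3,q5,q9,q11} splits into {q2,q3,q9,q11} and {q5}.
On input L, block {q2,q3,q9,q11} splits into {q2,q3,q11} and {q9}.
Split {q0,q1,q4,q6,q7,q10,q12} by δ(·,L) → {q0,q6,q10} and {q1,q7} and {q4,q12}.
On input R, block {q1,q7} splits into {q1} and {q7}.
Stable partition: {q2,q3,q11} | {q0,q6,q10} | {q5} | {q9} | {q1} | {q4,q12} | {q7} — 7 equivalence classes.
q9 and q11 end up in different blocks, so they are distinguishable. For instance, the string 'LL' is accepted from only q11.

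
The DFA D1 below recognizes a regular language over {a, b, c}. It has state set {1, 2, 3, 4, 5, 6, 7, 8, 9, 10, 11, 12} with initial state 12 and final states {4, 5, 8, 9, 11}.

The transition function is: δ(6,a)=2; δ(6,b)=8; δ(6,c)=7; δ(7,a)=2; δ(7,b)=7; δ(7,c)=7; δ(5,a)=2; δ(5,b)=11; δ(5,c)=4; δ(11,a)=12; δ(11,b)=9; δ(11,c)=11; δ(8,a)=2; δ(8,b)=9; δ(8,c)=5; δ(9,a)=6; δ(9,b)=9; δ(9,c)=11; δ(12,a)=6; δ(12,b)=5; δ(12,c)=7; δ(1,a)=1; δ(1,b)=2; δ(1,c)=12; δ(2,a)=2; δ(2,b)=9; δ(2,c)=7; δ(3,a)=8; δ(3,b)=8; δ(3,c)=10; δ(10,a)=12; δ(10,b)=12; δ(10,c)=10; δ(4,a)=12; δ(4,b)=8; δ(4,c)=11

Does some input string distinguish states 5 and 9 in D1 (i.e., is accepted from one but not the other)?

States {1,3,10} cannot be reached from the start state, so discard them.
Start with accepting vs non-accepting: {4,5,8,9,11} | {2,6,7,12}.
Split {2,6,7,12} by δ(·,b) → {2,6,12} and {7}.
The partition is now stable with 3 blocks: {4,5,8,9,11} | {2,6,12} | {7}.
5 and 9 lie in the same block of the stable partition, so they are equivalent — no string distinguishes them.

No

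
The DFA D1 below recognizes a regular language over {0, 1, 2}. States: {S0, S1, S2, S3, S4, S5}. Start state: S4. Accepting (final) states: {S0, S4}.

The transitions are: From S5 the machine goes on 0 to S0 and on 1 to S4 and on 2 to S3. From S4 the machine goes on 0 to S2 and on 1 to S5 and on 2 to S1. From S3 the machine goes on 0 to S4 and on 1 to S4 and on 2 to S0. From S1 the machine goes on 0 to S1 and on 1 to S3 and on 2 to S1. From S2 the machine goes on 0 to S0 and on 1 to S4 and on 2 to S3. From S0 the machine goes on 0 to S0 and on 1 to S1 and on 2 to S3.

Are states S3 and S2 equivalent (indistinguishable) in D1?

Every state is reachable, so we keep all 6.
Start with accepting vs non-accepting: {S0,S4} | {S1,S2,S3,S5}.
On input 0, block {S0,S4} splits into {S0} and {S4}.
Split {S1,S2,S3,S5} by δ(·,0) → {S2,S5} and {S1} and {S3}.
No further refinement is possible. Final partition (5 blocks): {S0} | {S2,S5} | {S4} | {S1} | {S3}.
S3 and S2 end up in different blocks, so they are distinguishable. For instance, the string '2' is accepted from only S3.

No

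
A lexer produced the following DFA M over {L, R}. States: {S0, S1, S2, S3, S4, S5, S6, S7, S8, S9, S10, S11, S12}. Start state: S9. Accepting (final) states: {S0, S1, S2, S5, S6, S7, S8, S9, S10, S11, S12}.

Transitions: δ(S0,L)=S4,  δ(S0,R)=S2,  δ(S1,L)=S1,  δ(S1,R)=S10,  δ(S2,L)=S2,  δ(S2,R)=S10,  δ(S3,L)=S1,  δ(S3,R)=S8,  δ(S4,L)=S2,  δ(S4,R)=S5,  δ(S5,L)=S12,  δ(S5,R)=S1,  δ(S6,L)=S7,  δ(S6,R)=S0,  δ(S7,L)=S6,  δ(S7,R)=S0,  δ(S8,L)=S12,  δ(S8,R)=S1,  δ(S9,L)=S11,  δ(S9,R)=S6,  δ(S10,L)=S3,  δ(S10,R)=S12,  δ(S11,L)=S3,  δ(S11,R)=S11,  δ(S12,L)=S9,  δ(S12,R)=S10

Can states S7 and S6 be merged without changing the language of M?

Yes

Every state is reachable, so we keep all 13.
Start with accepting vs non-accepting: {S0,S1,S2,S5,S6,S7,S8,S9,S10,S11,S12} | {S3,S4}.
Split {S0,S1,S2,S5,S6,S7,S8,S9,S10,S11,S12} by δ(·,L) → {S1,S2,S5,S6,S7,S8,S9,S12} and {S0,S10,S11}.
Split {S1,S2,S5,S6,S7,S8,S9,S12} by δ(·,L) → {S1,S2,S5,S6,S7,S8,S12} and {S9}.
Split {S1,S2,S5,S6,S7,S8,S12} by δ(·,L) → {S1,S2,S5,S6,S7,S8} and {S12}.
Refine {S1,S2,S5,S6,S7,S8} on symbol L: members go to different blocks, giving {S1,S2,S6,S7} and {S5,S8}.
Split {S0,S10,S11} by δ(·,R) → {S0} and {S10} and {S11}.
Refine {S1,S2,S6,S7} on symbol R: members go to different blocks, giving {S1,S2} and {S6,S7}.
No further refinement is possible. Final partition (9 blocks): {S1,S2} | {S3,S4} | {S0} | {S9} | {S12} | {S5,S8} | {S10} | {S11} | {S6,S7}.
S7 and S6 lie in the same block of the stable partition, so they are equivalent — no string distinguishes them.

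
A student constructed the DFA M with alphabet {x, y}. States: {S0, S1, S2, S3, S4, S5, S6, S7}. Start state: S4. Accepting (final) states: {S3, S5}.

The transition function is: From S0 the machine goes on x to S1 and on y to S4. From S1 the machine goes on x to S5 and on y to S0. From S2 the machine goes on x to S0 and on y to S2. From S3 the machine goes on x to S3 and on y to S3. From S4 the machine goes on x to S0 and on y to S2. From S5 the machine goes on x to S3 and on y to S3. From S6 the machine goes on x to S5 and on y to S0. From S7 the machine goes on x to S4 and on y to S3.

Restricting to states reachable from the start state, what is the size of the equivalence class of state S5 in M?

2

Reachable states from the start: {S0,S1,S2,S3,S4,S5}. Unreachable: {S6,S7} — drop them.
Initial partition by acceptance: {S3,S5} | {S0,S1,S2,S4}.
On input x, block {S0,S1,S2,S4} splits into {S0,S2,S4} and {S1}.
Split {S0,S2,S4} by δ(·,x) → {S2,S4} and {S0}.
No further refinement is possible. Final partition (4 blocks): {S3,S5} | {S2,S4} | {S1} | {S0}.
State S5 belongs to the block {S3,S5}, which has 2 states.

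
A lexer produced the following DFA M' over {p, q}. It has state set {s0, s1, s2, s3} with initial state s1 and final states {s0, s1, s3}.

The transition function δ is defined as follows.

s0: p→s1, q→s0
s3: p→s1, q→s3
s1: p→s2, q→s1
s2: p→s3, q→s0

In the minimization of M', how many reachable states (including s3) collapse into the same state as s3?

2

Initial partition by acceptance: {s0,s1,s3} | {s2}.
On input p, block {s0,s1,s3} splits into {s0,s3} and {s1}.
No further refinement is possible. Final partition (3 blocks): {s0,s3} | {s2} | {s1}.
State s3 belongs to the block {s0,s3}, which has 2 states.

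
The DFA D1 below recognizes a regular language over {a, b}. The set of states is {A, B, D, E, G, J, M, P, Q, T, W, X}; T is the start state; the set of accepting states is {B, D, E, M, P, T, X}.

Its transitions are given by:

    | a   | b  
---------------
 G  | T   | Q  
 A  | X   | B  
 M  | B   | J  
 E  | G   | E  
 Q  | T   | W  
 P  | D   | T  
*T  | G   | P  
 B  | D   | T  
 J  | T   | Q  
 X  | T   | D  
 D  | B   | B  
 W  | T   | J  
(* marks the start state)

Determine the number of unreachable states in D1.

Starting at T and following transitions, the reachable set is {B, D, G, J, P, Q, T, W}. That leaves A, E, M, X unreachable — 4 in total.

4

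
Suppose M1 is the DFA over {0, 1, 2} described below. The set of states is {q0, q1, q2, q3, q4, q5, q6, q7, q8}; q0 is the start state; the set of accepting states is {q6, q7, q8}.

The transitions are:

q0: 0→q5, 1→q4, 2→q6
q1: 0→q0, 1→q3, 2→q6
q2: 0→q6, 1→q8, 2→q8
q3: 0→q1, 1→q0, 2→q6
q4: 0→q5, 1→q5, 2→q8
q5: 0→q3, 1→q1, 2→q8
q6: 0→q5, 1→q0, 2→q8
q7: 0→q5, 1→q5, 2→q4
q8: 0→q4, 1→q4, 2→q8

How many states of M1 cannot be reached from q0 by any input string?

No path from q0 leads to q2, q7; the other 7 states are all reachable.

2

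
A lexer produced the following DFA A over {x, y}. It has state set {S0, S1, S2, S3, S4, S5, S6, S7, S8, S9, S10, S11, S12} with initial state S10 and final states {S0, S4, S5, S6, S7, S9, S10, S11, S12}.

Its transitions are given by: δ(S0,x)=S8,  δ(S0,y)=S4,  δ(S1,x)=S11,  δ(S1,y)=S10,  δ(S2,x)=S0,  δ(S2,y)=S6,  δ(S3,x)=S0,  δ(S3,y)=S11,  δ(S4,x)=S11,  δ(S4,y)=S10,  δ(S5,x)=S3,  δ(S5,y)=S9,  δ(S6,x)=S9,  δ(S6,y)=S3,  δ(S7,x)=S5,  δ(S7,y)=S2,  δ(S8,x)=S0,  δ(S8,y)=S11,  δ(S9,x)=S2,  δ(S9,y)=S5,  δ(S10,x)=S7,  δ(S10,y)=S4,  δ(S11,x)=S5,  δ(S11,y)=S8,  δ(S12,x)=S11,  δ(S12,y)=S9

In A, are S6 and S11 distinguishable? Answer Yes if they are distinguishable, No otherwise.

Reachable states from the start: {S0,S2,S3,S4,S5,S6,S7,S8,S9,S10,S11}. Unreachable: {S1,S12} — drop them.
Start with accepting vs non-accepting: {S0,S4,S5,S6,S7,S9,S10,S11} | {S2,S3,S8}.
Refine {S0,S4,S5,S6,S7,S9,S10,S11} on symbol x: members go to different blocks, giving {S4,S6,S7,S10,S11} and {S0,S5,S9}.
On input x, block {S4,S6,S7,S10,S11} splits into {S6,S7,S11} and {S4,S10}.
On input y, block {S0,S5,S9} splits into {S5,S9} and {S0}.
Stable partition: {S6,S7,S11} | {S2,S3,S8} | {S5,S9} | {S4,S10} | {S0} — 5 equivalence classes.
S6 and S11 lie in the same block of the stable partition, so they are equivalent — no string distinguishes them.

No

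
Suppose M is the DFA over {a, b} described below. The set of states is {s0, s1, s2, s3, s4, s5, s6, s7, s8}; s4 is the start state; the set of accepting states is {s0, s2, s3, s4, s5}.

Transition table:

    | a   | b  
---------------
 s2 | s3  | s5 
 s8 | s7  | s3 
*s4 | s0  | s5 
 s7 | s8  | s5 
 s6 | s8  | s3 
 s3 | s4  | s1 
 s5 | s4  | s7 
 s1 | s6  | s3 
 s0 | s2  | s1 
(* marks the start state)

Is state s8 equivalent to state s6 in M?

Every state is reachable, so we keep all 9.
Start with accepting vs non-accepting: {s0,s2,s3,s4,s5} | {s1,s6,s7,s8}.
Split {s0,s2,s3,s4,s5} by δ(·,b) → {s0,s3,s5} and {s2,s4}.
Stable partition: {s0,s3,s5} | {s1,s6,s7,s8} | {s2,s4} — 3 equivalence classes.
s8 and s6 lie in the same block of the stable partition, so they are equivalent — no string distinguishes them.

Yes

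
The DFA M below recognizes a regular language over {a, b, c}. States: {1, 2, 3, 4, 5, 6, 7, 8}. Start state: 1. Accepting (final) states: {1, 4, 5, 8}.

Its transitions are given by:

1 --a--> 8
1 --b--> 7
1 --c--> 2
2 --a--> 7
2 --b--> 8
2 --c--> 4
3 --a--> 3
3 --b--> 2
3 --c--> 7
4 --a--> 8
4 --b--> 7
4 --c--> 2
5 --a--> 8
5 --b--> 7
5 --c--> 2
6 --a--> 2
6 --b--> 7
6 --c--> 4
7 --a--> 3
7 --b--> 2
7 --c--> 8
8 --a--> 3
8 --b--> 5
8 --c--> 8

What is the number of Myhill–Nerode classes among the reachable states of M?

5

States {6} cannot be reached from the start state, so discard them.
Start with accepting vs non-accepting: {1,4,5,8} | {2,3,7}.
Refine {1,4,5,8} on symbol a: members go to different blocks, giving {1,4,5} and {8}.
Refine {2,3,7} on symbol b: members go to different blocks, giving {3,7} and {2}.
Split {3,7} by δ(·,c) → {3} and {7}.
The partition is now stable with 5 blocks: {1,4,5} | {3} | {8} | {2} | {7}.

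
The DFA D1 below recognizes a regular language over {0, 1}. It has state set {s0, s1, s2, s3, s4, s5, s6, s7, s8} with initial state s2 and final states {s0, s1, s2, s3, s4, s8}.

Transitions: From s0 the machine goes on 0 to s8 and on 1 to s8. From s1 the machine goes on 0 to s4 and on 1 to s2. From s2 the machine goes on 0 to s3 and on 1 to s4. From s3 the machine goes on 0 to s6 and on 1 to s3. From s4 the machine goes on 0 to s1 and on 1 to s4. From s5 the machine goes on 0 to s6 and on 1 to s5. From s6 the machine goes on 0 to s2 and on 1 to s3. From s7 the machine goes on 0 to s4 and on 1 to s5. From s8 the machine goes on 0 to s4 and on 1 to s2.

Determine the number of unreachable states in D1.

BFS from s2 reaches {s1, s2, s3, s4, s6}; the 4 state(s) s0, s5, s7, s8 are never visited.

4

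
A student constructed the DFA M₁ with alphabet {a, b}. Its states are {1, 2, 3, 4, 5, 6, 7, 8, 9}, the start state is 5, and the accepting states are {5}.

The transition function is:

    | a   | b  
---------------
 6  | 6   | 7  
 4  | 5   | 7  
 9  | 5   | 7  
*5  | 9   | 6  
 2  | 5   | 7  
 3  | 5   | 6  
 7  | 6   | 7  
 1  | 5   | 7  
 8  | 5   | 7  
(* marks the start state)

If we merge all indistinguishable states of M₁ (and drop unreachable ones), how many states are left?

Reachable states from the start: {5,6,7,9}. Unreachable: {1,2,3,4,8} — drop them.
Start with accepting vs non-accepting: {5} | {6,7,9}.
Refine {6,7,9} on symbol a: members go to different blocks, giving {6,7} and {9}.
The partition is now stable with 3 blocks: {5} | {6,7} | {9}.

3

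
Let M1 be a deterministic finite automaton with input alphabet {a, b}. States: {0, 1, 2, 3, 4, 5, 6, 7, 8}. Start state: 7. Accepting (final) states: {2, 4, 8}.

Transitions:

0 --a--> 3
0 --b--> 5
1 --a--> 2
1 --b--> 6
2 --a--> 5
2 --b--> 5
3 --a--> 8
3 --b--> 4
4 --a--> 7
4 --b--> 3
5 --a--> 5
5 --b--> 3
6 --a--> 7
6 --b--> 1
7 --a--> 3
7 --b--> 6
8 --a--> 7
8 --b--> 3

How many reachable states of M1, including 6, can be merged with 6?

Reachable states from the start: {1,2,3,4,5,6,7,8}. Unreachable: {0} — drop them.
Initial partition by acceptance: {2,4,8} | {1,3,5,6,7}.
Split {1,3,5,6,7} by δ(·,a) → {5,6,7} and {1,3}.
Split {2,4,8} by δ(·,b) → {4,8} and {2}.
Refine {5,6,7} on symbol a: members go to different blocks, giving {5,6} and {7}.
Split {5,6} by δ(·,a) → {5} and {6}.
Refine {1,3} on symbol a: members go to different blocks, giving {1} and {3}.
Stable partition: {4,8} | {5} | {1} | {2} | {7} | {6} | {3} — 7 equivalence classes.
State 6 belongs to the block {6}, which has 1 states.

1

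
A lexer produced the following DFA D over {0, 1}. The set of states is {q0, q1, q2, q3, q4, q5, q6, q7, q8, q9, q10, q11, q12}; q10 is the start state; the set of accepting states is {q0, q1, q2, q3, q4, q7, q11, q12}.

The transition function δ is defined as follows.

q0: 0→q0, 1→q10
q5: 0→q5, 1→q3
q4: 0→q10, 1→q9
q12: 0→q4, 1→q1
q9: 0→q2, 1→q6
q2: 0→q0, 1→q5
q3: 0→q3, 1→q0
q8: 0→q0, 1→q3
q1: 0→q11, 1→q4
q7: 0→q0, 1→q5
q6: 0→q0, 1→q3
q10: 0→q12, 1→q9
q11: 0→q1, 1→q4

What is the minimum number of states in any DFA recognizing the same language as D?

10

Reachable states from the start: {q0,q1,q2,q3,q4,q5,q6,q9,q10,q11,q12}. Unreachable: {q7,q8} — drop them.
Initial partition by acceptance: {q0,q1,q2,q3,q4,q11,q12} | {q5,q6,q9,q10}.
Split {q0,q1,q2,q3,q4,q11,q12} by δ(·,0) → {q0,q1,q2,q3,q11,q12} and {q4}.
On input 0, block {q0,q1,q2,q3,q11,q12} splits into {q0,q1,q2,q3,q11} and {q12}.
Split {q0,q1,q2,q3,q11} by δ(·,1) → {q0,q2} and {q1,q11} and {q3}.
Refine {q5,q6,q9,q10} on symbol 0: members go to different blocks, giving {q6,q9} and {q5} and {q10}.
Refine {q0,q2} on symbol 1: members go to different blocks, giving {q0} and {q2}.
Refine {q6,q9} on symbol 0: members go to different blocks, giving {q6} and {q9}.
Stable partition: {q0} | {q6} | {q4} | {q12} | {q1,q11} | {q3} | {q5} | {q10} | {q2} | {q9} — 10 equivalence classes.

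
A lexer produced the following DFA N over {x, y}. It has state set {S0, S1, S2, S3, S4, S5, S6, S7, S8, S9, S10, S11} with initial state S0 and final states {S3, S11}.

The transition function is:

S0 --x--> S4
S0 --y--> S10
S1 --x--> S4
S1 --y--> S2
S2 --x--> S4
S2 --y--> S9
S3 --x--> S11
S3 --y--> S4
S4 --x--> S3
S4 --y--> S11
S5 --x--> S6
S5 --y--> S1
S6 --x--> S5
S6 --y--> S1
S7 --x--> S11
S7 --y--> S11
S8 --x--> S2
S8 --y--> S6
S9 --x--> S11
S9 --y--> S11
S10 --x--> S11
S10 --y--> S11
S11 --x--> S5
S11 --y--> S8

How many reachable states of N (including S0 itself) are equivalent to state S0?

2

Reachable states from the start: {S0,S1,S2,S3,S4,S5,S6,S8,S9,S10,S11}. Unreachable: {S7} — drop them.
Initial partition by acceptance: {S3,S11} | {S0,S1,S2,S4,S5,S6,S8,S9,S10}.
Refine {S3,S11} on symbol x: members go to different blocks, giving {S3} and {S11}.
Refine {S0,S1,S2,S4,S5,S6,S8,S9,S10} on symbol x: members go to different blocks, giving {S0,S1,S2,S5,S6,S8} and {S9,S10} and {S4}.
Split {S0,S1,S2,S5,S6,S8} by δ(·,x) → {S0,S1,S2} and {S5,S6,S8}.
Split {S0,S1,S2} by δ(·,y) → {S0,S2} and {S1}.
Refine {S5,S6,S8} on symbol x: members go to different blocks, giving {S5,S6} and {S8}.
No further refinement is possible. Final partition (8 blocks): {S3} | {S0,S2} | {S11} | {S9,S10} | {S4} | {S5,S6} | {S1} | {S8}.
The equivalence class containing S0 is {S0,S2}, of size 2.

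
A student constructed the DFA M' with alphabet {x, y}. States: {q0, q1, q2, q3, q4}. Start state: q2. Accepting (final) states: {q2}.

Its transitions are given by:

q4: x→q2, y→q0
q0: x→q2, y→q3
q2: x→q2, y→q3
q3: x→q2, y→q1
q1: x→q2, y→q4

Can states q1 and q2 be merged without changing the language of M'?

Initial partition by acceptance: {q2} | {q0,q1,q3,q4}.
The partition is now stable with 2 blocks: {q2} | {q0,q1,q3,q4}.
q1 and q2 end up in different blocks, so they are distinguishable. For instance, the string 'ε' is accepted from only q2.

No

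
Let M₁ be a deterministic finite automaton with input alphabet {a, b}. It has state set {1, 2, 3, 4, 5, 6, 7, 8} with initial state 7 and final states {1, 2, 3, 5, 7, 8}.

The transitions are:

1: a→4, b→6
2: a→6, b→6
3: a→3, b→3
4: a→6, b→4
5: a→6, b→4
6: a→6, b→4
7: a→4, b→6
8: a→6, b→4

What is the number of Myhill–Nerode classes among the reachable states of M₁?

First remove the unreachable states {1,2,3,5,8}; 3 states remain.
Start with accepting vs non-accepting: {7} | {4,6}.
The partition is now stable with 2 blocks: {7} | {4,6}.

2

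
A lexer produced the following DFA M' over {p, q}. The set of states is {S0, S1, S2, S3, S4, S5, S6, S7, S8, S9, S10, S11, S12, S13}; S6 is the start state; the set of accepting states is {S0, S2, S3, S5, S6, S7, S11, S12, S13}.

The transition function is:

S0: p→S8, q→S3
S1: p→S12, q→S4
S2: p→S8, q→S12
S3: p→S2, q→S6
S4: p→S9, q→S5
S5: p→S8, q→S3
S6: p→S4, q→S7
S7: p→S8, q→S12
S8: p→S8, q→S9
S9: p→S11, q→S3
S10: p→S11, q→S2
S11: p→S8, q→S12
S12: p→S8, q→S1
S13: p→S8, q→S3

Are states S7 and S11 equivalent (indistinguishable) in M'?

Yes

States {S0,S10,S13} cannot be reached from the start state, so discard them.
Initial partition by acceptance: {S2,S3,S5,S6,S7,S11,S12} | {S1,S4,S8,S9}.
Refine {S2,S3,S5,S6,S7,S11,S12} on symbol p: members go to different blocks, giving {S2,S5,S6,S7,S11,S12} and {S3}.
On input q, block {S2,S5,S6,S7,S11,S12} splits into {S2,S6,S7,S11} and {S5} and {S12}.
On input q, block {S2,S6,S7,S11} splits into {S2,S7,S11} and {S6}.
On input p, block {S1,S4,S8,S9} splits into {S4,S8} and {S1} and {S9}.
Split {S4,S8} by δ(·,p) → {S4} and {S8}.
The partition is now stable with 9 blocks: {S2,S7,S11} | {S4} | {S3} | {S5} | {S12} | {S6} | {S1} | {S9} | {S8}.
S7 and S11 lie in the same block of the stable partition, so they are equivalent — no string distinguishes them.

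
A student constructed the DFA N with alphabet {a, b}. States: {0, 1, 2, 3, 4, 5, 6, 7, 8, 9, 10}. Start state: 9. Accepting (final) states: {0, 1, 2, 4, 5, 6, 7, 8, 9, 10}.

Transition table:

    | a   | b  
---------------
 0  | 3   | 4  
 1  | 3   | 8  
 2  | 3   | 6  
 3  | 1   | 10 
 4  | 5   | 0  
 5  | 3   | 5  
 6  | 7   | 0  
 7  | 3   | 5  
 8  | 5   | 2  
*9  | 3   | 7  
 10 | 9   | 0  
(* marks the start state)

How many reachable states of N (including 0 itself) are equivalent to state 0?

All states are reachable from the start state.
Start with accepting vs non-accepting: {0,1,2,4,5,6,7,8,9,10} | {3}.
Split {0,1,2,4,5,6,7,8,9,10} by δ(·,a) → {0,1,2,5,7,9} and {4,6,8,10}.
Refine {0,1,2,5,7,9} on symbol b: members go to different blocks, giving {0,1,2} and {5,7,9}.
No further refinement is possible. Final partition (4 blocks): {0,1,2} | {3} | {4,6,8,10} | {5,7,9}.
State 0 belongs to the block {0,1,2}, which has 3 states.

3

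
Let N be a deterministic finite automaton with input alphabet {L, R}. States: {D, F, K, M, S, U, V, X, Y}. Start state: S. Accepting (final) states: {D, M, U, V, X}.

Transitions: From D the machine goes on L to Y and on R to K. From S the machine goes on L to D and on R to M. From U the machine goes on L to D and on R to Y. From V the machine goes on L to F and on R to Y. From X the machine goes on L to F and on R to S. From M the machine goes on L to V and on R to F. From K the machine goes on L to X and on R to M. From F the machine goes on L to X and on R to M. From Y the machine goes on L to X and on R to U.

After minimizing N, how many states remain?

All states are reachable from the start state.
Start with accepting vs non-accepting: {D,M,U,V,X} | {F,K,S,Y}.
Refine {D,M,U,V,X} on symbol L: members go to different blocks, giving {D,V,X} and {M,U}.
No further refinement is possible. Final partition (3 blocks): {D,V,X} | {F,K,S,Y} | {M,U}.

3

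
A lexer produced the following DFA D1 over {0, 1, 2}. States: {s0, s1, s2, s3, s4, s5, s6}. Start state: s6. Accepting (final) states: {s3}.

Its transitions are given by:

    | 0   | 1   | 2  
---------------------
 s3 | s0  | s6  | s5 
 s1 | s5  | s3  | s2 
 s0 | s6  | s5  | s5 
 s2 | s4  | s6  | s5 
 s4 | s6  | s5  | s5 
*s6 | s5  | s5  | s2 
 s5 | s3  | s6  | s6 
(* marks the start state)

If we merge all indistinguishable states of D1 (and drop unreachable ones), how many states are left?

5

First remove the unreachable states {s1}; 6 states remain.
Initial partition by acceptance: {s3} | {s0,s2,s4,s5,s6}.
On input 0, block {s0,s2,s4,s5,s6} splits into {s0,s2,s4,s6} and {s5}.
Split {s0,s2,s4,s6} by δ(·,0) → {s0,s2,s4} and {s6}.
Split {s0,s2,s4} by δ(·,0) → {s0,s4} and {s2}.
The partition is now stable with 5 blocks: {s3} | {s0,s4} | {s5} | {s6} | {s2}.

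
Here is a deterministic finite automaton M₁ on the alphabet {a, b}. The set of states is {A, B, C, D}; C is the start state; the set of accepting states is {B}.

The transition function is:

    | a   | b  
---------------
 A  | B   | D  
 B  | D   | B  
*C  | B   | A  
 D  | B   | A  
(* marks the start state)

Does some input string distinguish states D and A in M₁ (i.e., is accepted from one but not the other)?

No

Every state is reachable, so we keep all 4.
P0 = {B} | {A,C,D}.
The partition is now stable with 2 blocks: {B} | {A,C,D}.
D and A lie in the same block of the stable partition, so they are equivalent — no string distinguishes them.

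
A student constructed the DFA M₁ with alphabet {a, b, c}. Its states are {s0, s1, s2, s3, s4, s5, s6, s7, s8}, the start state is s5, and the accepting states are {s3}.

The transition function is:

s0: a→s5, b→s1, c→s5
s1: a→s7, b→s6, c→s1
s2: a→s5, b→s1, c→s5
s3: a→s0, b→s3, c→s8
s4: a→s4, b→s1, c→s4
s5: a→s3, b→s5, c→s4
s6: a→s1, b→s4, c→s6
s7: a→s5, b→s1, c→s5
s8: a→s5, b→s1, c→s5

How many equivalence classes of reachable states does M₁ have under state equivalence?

Reachable states from the start: {s0,s1,s3,s4,s5,s6,s7,s8}. Unreachable: {s2} — drop them.
P0 = {s3} | {s0,s1,s4,s5,s6,s7,s8}.
Refine {s0,s1,s4,s5,s6,s7,s8} on symbol a: members go to different blocks, giving {s0,s1,s4,s6,s7,s8} and {s5}.
On input a, block {s0,s1,s4,s6,s7,s8} splits into {s0,s7,s8} and {s1,s4,s6}.
Split {s1,s4,s6} by δ(·,a) → {s4,s6} and {s1}.
Split {s4,s6} by δ(·,a) → {s4} and {s6}.
No further refinement is possible. Final partition (6 blocks): {s3} | {s0,s7,s8} | {s5} | {s4} | {s1} | {s6}.

6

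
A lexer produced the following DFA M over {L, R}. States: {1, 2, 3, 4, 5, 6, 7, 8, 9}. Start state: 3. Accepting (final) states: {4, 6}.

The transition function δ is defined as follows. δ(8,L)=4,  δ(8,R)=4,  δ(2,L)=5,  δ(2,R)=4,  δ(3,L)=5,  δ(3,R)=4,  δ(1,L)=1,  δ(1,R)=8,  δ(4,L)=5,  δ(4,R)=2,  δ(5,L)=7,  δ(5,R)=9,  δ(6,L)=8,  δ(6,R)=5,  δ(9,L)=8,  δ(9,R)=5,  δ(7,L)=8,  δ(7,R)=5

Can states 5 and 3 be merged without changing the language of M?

No

Reachable states from the start: {2,3,4,5,7,8,9}. Unreachable: {1,6} — drop them.
P0 = {4} | {2,3,5,7,8,9}.
Refine {2,3,5,7,8,9} on symbol L: members go to different blocks, giving {2,3,5,7,9} and {8}.
On input L, block {2,3,5,7,9} splits into {2,3,5} and {7,9}.
On input L, block {2,3,5} splits into {2,3} and {5}.
No further refinement is possible. Final partition (5 blocks): {4} | {2,3} | {8} | {7,9} | {5}.
5 and 3 end up in different blocks, so they are distinguishable. For instance, the string 'R' is accepted from only 3.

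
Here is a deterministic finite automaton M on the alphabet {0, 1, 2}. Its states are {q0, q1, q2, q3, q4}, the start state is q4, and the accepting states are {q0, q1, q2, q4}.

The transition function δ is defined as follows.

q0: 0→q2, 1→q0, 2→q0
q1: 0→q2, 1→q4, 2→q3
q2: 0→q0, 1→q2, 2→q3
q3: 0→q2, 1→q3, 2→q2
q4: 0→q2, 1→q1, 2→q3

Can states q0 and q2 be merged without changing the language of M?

No

All states are reachable from the start state.
Start with accepting vs non-accepting: {q0,q1,q2,q4} | {q3}.
Refine {q0,q1,q2,q4} on symbol 2: members go to different blocks, giving {q1,q2,q4} and {q0}.
Split {q1,q2,q4} by δ(·,0) → {q1,q4} and {q2}.
Stable partition: {q1,q4} | {q3} | {q0} | {q2} — 4 equivalence classes.
q0 and q2 end up in different blocks, so they are distinguishable. For instance, the string '2' is accepted from only q0.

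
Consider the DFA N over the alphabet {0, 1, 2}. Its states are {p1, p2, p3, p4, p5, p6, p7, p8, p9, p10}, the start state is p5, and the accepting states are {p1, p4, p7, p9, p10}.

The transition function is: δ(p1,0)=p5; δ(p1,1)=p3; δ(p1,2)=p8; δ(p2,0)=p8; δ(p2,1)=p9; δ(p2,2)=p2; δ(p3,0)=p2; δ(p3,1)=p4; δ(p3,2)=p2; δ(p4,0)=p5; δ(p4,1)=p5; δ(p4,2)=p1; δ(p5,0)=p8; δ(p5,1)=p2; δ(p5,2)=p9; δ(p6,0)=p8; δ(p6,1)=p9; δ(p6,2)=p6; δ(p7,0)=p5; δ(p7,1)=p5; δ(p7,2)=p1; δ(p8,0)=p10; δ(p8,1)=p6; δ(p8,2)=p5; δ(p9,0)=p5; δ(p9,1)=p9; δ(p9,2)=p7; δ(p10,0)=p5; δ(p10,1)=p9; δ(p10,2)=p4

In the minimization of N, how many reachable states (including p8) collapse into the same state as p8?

1

All states are reachable from the start state.
Start with accepting vs non-accepting: {p1,p4,p7,p9,p10} | {p2,p3,p5,p6,p8}.
On input 1, block {p1,p4,p7,p9,p10} splits into {p1,p4,p7} and {p9,p10}.
Refine {p1,p4,p7} on symbol 2: members go to different blocks, giving {p4,p7} and {p1}.
Split {p2,p3,p5,p6,p8} by δ(·,0) → {p2,p3,p5,p6} and {p8}.
Refine {p2,p3,p5,p6} on symbol 0: members go to different blocks, giving {p2,p5,p6} and {p3}.
Split {p2,p5,p6} by δ(·,1) → {p2,p6} and {p5}.
Stable partition: {p4,p7} | {p2,p6} | {p9,p10} | {p1} | {p8} | {p3} | {p5} — 7 equivalence classes.
State p8 belongs to the block {p8}, which has 1 states.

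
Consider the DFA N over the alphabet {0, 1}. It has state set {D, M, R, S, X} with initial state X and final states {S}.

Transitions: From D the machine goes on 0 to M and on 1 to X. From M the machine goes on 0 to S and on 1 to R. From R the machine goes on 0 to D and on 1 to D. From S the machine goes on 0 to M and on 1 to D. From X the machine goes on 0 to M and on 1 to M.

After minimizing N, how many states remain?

5

Every state is reachable, so we keep all 5.
P0 = {S} | {D,M,R,X}.
Refine {D,M,R,X} on symbol 0: members go to different blocks, giving {D,R,X} and {M}.
On input 0, block {D,R,X} splits into {D,X} and {R}.
Refine {D,X} on symbol 1: members go to different blocks, giving {D} and {X}.
The partition is now stable with 5 blocks: {S} | {D} | {M} | {R} | {X}.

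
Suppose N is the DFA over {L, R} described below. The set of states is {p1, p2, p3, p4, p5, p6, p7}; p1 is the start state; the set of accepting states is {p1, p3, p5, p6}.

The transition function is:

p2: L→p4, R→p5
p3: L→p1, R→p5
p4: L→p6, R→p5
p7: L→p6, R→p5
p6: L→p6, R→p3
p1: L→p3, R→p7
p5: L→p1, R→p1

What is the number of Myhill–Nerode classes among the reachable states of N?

5

Reachable states from the start: {p1,p3,p5,p6,p7}. Unreachable: {p2,p4} — drop them.
Initial partition by acceptance: {p1,p3,p5,p6} | {p7}.
Refine {p1,p3,p5,p6} on symbol R: members go to different blocks, giving {p3,p5,p6} and {p1}.
Refine {p3,p5,p6} on symbol L: members go to different blocks, giving {p3,p5} and {p6}.
Refine {p3,p5} on symbol R: members go to different blocks, giving {p3} and {p5}.
No further refinement is possible. Final partition (5 blocks): {p3} | {p7} | {p1} | {p6} | {p5}.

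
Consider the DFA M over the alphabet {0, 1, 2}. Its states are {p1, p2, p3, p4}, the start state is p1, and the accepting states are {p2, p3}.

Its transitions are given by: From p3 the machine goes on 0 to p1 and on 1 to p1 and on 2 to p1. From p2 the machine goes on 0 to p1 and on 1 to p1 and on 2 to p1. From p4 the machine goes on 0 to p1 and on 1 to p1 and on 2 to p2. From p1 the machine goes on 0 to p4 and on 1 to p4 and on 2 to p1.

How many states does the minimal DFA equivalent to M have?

Reachable states from the start: {p1,p2,p4}. Unreachable: {p3} — drop them.
Initial partition by acceptance: {p2} | {p1,p4}.
On input 2, block {p1,p4} splits into {p1} and {p4}.
No further refinement is possible. Final partition (3 blocks): {p2} | {p1} | {p4}.

3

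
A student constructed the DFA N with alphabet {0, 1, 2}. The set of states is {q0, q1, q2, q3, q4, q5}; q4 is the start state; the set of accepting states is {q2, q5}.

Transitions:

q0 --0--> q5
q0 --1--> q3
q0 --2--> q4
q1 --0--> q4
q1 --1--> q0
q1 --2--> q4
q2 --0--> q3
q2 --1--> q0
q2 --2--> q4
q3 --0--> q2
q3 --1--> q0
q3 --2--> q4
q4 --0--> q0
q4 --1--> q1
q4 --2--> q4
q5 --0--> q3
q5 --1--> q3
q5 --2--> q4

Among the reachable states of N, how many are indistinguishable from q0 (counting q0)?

Start with accepting vs non-accepting: {q2,q5} | {q0,q1,q3,q4}.
Split {q0,q1,q3,q4} by δ(·,0) → {q0,q3} and {q1,q4}.
On input 0, block {q1,q4} splits into {q1} and {q4}.
No further refinement is possible. Final partition (4 blocks): {q2,q5} | {q0,q3} | {q1} | {q4}.
The equivalence class containing q0 is {q0,q3}, of size 2.

2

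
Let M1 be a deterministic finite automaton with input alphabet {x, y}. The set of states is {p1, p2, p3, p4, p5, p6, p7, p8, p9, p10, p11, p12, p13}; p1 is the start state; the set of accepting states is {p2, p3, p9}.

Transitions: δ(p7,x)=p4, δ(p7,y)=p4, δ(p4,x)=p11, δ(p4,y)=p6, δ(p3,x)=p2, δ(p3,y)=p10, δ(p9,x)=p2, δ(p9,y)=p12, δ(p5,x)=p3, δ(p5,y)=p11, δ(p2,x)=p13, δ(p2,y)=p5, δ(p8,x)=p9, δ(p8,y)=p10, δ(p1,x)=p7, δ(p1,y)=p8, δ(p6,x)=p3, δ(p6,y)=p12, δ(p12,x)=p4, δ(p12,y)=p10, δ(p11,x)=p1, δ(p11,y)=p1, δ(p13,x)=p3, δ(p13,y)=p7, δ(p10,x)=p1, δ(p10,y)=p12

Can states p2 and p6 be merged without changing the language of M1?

No

P0 = {p2,p3,p9} | {p1,p4,p5,p6,p7,p8,p10,p11,p12,p13}.
Split {p2,p3,p9} by δ(·,x) → {p3,p9} and {p2}.
Refine {p1,p4,p5,p6,p7,p8,p10,p11,p12,p13} on symbol x: members go to different blocks, giving {p1,p4,p7,p10,p11,p12} and {p5,p6,p8,p13}.
On input y, block {p1,p4,p7,p10,p11,p12} splits into {p7,p10,p11,p12} and {p1,p4}.
On input y, block {p7,p10,p11,p12} splits into {p7,p11} and {p10,p12}.
Split {p5,p6,p8,p13} by δ(·,y) → {p5,p13} and {p6,p8}.
No further refinement is possible. Final partition (7 blocks): {p3,p9} | {p7,p11} | {p2} | {p5,p13} | {p1,p4} | {p10,p12} | {p6,p8}.
p2 and p6 end up in different blocks, so they are distinguishable. For instance, the string 'ε' is accepted from only p2.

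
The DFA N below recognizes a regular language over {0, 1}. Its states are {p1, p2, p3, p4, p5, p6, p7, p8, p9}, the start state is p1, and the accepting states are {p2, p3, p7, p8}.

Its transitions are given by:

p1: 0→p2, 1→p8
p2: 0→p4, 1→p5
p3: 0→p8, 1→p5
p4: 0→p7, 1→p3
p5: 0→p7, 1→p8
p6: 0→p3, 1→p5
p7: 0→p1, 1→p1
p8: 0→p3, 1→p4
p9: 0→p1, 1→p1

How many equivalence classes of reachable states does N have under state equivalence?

3

First remove the unreachable states {p6,p9}; 7 states remain.
P0 = {p2,p3,p7,p8} | {p1,p4,p5}.
Split {p2,p3,p7,p8} by δ(·,0) → {p2,p7} and {p3,p8}.
No further refinement is possible. Final partition (3 blocks): {p2,p7} | {p1,p4,p5} | {p3,p8}.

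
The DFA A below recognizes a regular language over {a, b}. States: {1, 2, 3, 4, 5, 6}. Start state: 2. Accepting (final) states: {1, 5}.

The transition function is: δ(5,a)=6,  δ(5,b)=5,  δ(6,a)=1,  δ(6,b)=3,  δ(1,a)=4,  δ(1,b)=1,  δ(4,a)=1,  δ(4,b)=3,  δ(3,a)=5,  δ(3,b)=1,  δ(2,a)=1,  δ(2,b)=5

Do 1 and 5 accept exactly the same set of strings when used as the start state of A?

Yes

Start with accepting vs non-accepting: {1,5} | {2,3,4,6}.
Split {2,3,4,6} by δ(·,b) → {2,3} and {4,6}.
Stable partition: {1,5} | {2,3} | {4,6} — 3 equivalence classes.
1 and 5 lie in the same block of the stable partition, so they are equivalent — no string distinguishes them.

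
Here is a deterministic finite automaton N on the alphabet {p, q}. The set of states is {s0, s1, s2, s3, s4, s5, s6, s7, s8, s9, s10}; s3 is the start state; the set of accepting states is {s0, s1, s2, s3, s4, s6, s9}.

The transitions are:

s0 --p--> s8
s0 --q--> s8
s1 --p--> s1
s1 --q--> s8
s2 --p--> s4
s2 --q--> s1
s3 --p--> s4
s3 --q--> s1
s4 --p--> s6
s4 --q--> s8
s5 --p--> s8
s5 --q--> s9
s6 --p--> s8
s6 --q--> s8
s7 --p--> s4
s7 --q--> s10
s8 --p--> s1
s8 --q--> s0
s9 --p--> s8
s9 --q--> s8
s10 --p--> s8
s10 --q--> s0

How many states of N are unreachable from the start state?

5

Starting at s3 and following transitions, the reachable set is {s0, s1, s3, s4, s6, s8}. That leaves s2, s5, s7, s9, s10 unreachable — 5 in total.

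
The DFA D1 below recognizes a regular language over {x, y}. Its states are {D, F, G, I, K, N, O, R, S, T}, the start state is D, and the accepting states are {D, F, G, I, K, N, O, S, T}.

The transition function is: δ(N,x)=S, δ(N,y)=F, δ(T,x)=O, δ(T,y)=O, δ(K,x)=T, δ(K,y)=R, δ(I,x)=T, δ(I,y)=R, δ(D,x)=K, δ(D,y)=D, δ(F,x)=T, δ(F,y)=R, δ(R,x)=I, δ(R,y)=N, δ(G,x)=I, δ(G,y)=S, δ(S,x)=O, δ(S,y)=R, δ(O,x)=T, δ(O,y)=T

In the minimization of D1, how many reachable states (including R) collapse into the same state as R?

Reachable states from the start: {D,F,I,K,N,O,R,S,T}. Unreachable: {G} — drop them.
P0 = {D,F,I,K,N,O,S,T} | {R}.
Split {D,F,I,K,N,O,S,T} by δ(·,y) → {D,N,O,T} and {F,I,K,S}.
On input x, block {D,N,O,T} splits into {D,N} and {O,T}.
Refine {D,N} on symbol y: members go to different blocks, giving {N} and {D}.
The partition is now stable with 5 blocks: {N} | {R} | {F,I,K,S} | {O,T} | {D}.
State R belongs to the block {R}, which has 1 states.

1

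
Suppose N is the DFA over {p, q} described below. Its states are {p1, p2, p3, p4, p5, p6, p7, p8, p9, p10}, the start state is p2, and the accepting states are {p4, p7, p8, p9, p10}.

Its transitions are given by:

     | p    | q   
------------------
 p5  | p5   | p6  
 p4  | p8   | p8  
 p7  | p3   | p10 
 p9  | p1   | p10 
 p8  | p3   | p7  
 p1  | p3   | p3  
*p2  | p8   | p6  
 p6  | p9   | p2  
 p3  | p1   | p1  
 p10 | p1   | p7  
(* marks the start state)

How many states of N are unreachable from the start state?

Starting at p2 and following transitions, the reachable set is {p1, p2, p3, p6, p7, p8, p9, p10}. That leaves p4, p5 unreachable — 2 in total.

2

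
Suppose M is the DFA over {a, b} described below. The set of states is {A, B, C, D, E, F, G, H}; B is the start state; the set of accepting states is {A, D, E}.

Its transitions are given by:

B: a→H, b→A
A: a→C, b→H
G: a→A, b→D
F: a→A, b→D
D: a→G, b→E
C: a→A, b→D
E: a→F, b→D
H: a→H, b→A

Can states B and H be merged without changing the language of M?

P0 = {A,D,E} | {B,C,F,G,H}.
Split {A,D,E} by δ(·,b) → {D,E} and {A}.
Refine {B,C,F,G,H} on symbol a: members go to different blocks, giving {C,F,G} and {B,H}.
Stable partition: {D,E} | {C,F,G} | {A} | {B,H} — 4 equivalence classes.
B and H lie in the same block of the stable partition, so they are equivalent — no string distinguishes them.

Yes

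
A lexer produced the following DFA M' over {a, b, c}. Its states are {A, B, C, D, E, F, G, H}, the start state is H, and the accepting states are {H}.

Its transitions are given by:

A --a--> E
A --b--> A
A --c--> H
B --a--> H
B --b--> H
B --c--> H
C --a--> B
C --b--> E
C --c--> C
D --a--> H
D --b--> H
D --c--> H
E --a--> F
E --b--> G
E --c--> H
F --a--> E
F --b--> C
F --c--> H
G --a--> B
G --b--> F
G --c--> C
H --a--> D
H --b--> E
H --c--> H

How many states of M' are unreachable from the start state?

No path from H leads to A; the other 7 states are all reachable.

1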